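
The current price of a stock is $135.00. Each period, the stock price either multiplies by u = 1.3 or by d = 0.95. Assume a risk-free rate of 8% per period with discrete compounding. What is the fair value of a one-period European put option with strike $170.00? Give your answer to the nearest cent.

$24.30

Risk-neutral probability p = (1 + 0.08 − 0.95)/(1.3 − 0.95) = 0.1300/0.3500 = 0.3714
Terminal stock prices: S_u = 175.5, S_d = 128.2
Terminal payoffs (K − S): max(-5.5, 0) = 0, max(41.75, 0) = 41.75
Node 0 (S = 135): V_0 = 1/1.08·[0.3714·0.0000 + 0.6286·41.7500] = 24.2989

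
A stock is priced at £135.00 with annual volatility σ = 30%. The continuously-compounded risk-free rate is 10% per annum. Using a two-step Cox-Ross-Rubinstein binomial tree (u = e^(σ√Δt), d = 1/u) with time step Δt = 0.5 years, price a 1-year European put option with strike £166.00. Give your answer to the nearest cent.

£26.94

CRR parameters: u = e^(σ√Δt) = e^(0.3·√0.5) = 1.2363, d = 1/u = 0.8089
Per-period rate: rΔt = 0.1·0.5 = 0.05, so R = e^0.05 = 1.0513
Risk-neutral probability p = (e^0.05 − 0.8089)/(1.2363 − 0.8089) = 0.2424/0.4275 = 0.5671
Terminal stock prices: S_uu = 206.3, S_ud = 135, S_dd = 88.32
Terminal payoffs (K − S): max(-40.34, 0) = 0, max(31, 0) = 31, max(77.68, 0) = 77.68
Node u (S = 166.9): V_u = e^(−0.05)·[0.5671·0.0000 + 0.4329·31.0000] = 12.7651
Node d (S = 109.2): V_d = e^(−0.05)·[0.5671·31.0000 + 0.4329·77.6761] = 48.7083
Node 0 (S = 135): V_0 = e^(−0.05)·[0.5671·12.7651 + 0.4329·48.7083] = 26.9431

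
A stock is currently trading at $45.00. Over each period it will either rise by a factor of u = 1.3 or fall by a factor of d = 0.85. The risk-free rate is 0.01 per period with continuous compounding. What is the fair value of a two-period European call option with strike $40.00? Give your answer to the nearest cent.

Risk-neutral probability p = (e^0.01 − 0.85)/(1.3 − 0.85) = 0.1601/0.4500 = 0.3557
Terminal stock prices: S_uu = 76.05, S_ud = 49.73, S_dd = 32.51
Terminal payoffs (S − K): max(36.05, 0) = 36.05, max(9.725, 0) = 9.725, max(-7.488, 0) = 0
Node u (S = 58.5): V_u = e^(−0.01)·[0.3557·36.0500 + 0.6443·9.7250] = 18.8980
Node d (S = 38.25): V_d = e^(−0.01)·[0.3557·9.7250 + 0.6443·0.0000] = 3.4244
Node 0 (S = 45): V_0 = e^(−0.01)·[0.3557·18.8980 + 0.6443·3.4244] = 8.8390

$8.84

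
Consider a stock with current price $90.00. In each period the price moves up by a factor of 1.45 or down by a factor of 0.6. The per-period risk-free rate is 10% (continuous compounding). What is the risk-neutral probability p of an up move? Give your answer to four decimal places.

Risk-neutral probability p = (e^0.1 − 0.6)/(1.45 − 0.6) = 0.5052/0.8500 = 0.5943

p = 0.5943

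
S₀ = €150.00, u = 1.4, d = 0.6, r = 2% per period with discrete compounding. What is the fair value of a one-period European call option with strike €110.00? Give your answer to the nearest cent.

€51.47

Risk-neutral probability p = (1 + 0.02 − 0.6)/(1.4 − 0.6) = 0.4200/0.8000 = 0.5250
Terminal stock prices: S_u = 210, S_d = 90
Terminal payoffs (S − K): max(100, 0) = 100, max(-20, 0) = 0
Node 0 (S = 150): V_0 = 1/1.02·[0.5250·100.0000 + 0.4750·0.0000] = 51.4706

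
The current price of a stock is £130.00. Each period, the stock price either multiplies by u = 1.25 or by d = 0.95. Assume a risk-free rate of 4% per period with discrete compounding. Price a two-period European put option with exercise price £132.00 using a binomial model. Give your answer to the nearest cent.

£6.65

Risk-neutral probability p = (1 + 0.04 − 0.95)/(1.25 − 0.95) = 0.0900/0.3000 = 0.3000
Terminal stock prices: S_uu = 203.1, S_ud = 154.4, S_dd = 117.3
Terminal payoffs (K − S): max(-71.12, 0) = 0, max(-22.38, 0) = 0, max(14.67, 0) = 14.67
Node u (S = 162.5): V_u = 1/1.04·[0.3000·0.0000 + 0.7000·0.0000] = 0.0000
Node d (S = 123.5): V_d = 1/1.04·[0.3000·0.0000 + 0.7000·14.6750] = 9.8774
Node 0 (S = 130): V_0 = 1/1.04·[0.3000·0.0000 + 0.7000·9.8774] = 6.6483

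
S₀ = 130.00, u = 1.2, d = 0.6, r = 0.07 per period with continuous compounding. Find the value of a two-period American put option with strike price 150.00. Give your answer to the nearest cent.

Risk-neutral probability p = (e^0.07 − 0.6)/(1.2 − 0.6) = 0.4725/0.6000 = 0.7875
Terminal stock prices: S_uu = 187.2, S_ud = 93.6, S_dd = 46.8
Terminal payoffs (K − S): max(-37.2, 0) = 0, max(56.4, 0) = 56.4, max(103.2, 0) = 103.2
Node u (S = 156): continuation = e^(−0.07)·[0.7875·0.0000 + 0.2125·56.4000] = 11.1740; exercise value = 0.0000 ≤ continuation, so V_u = 11.1740
Node d (S = 78): continuation = e^(−0.07)·[0.7875·56.4000 + 0.2125·103.2000] = 61.8591; exercise value = 72.0000 > continuation, so V_d = 72.0000 (exercise)
Node 0 (S = 130): continuation = e^(−0.07)·[0.7875·11.1740 + 0.2125·72.0000] = 22.4695; exercise value = 20.0000 ≤ continuation, so V_0 = 22.4695

22.47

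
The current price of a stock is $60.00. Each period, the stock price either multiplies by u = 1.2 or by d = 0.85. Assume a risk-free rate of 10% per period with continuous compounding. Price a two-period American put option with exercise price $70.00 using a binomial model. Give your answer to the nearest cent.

Risk-neutral probability p = (e^0.1 − 0.85)/(1.2 − 0.85) = 0.2552/0.3500 = 0.7291
Terminal stock prices: S_uu = 86.4, S_ud = 61.2, S_dd = 43.35
Terminal payoffs (K − S): max(-16.4, 0) = 0, max(8.8, 0) = 8.8, max(26.65, 0) = 26.65
Node u (S = 72): continuation = e^(−0.1)·[0.7291·0.0000 + 0.2709·8.8000] = 2.1574; exercise value = 0.0000 ≤ continuation, so V_u = 2.1574
Node d (S = 51): continuation = e^(−0.1)·[0.7291·8.8000 + 0.2709·26.6500] = 12.3386; exercise value = 19.0000 > continuation, so V_d = 19.0000 (exercise)
Node 0 (S = 60): continuation = e^(−0.1)·[0.7291·2.1574 + 0.2709·19.0000] = 6.0812; exercise value = 10.0000 > continuation, so V_0 = 10.0000 (exercise)

$10.00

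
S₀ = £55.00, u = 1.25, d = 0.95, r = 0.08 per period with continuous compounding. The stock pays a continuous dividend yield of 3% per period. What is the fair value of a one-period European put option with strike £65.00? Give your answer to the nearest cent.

Per-period risk-free factor R = e^0.08 = 1.0833; dividend-adjusted growth = e^(0.08−0.03) = 1.0513.
Risk-neutral probability p = (1.0513 − 0.95)/(1.25 − 0.95) = 0.1013/0.3000 = 0.3376
Terminal stock prices: S_u = 68.75, S_d = 52.25
Terminal payoffs (K − S): max(-3.75, 0) = 0, max(12.75, 0) = 12.75
Node 0 (S = 55): V_0 = e^(−0.08)·[0.3376·0.0000 + 0.6624·12.7500] = 7.7966

£7.80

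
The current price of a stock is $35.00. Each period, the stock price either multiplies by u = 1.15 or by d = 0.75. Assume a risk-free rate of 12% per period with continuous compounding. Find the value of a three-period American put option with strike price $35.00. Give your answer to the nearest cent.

Risk-neutral probability p = (e^0.12 − 0.75)/(1.15 − 0.75) = 0.3775/0.4000 = 0.9437
Terminal stock prices: S_uuu = 53.23, S_uud = 34.72, S_udd = 22.64, S_ddd = 14.77
Terminal payoffs (K − S): max(-18.23, 0) = 0, max(0.2844, 0) = 0.2844, max(12.36, 0) = 12.36, max(20.23, 0) = 20.23
Node uu (S = 46.29): continuation = e^(−0.12)·[0.9437·0.0000 + 0.0563·0.2844] = 0.0142; exercise value = 0.0000 ≤ continuation, so V_uu = 0.0142
Node ud (S = 30.19): continuation = e^(−0.12)·[0.9437·0.2844 + 0.0563·12.3594] = 0.8547; exercise value = 4.8125 > continuation, so V_ud = 4.8125 (exercise)
Node dd (S = 19.69): continuation = e^(−0.12)·[0.9437·12.3594 + 0.0563·20.2344] = 11.3547; exercise value = 15.3125 > continuation, so V_dd = 15.3125 (exercise)
Node u (S = 40.25): continuation = e^(−0.12)·[0.9437·0.0142 + 0.0563·4.8125] = 0.2520; exercise value = 0.0000 ≤ continuation, so V_u = 0.2520
Node d (S = 26.25): continuation = e^(−0.12)·[0.9437·4.8125 + 0.0563·15.3125] = 4.7922; exercise value = 8.7500 > continuation, so V_d = 8.7500 (exercise)
Node 0 (S = 35): continuation = e^(−0.12)·[0.9437·0.2520 + 0.0563·8.7500] = 0.6475; exercise value = 0.0000 ≤ continuation, so V_0 = 0.6475

$0.65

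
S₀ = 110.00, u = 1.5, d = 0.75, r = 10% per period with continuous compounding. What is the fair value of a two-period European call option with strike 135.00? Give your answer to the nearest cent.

Risk-neutral probability p = (e^0.1 − 0.75)/(1.5 − 0.75) = 0.3552/0.7500 = 0.4736
Terminal stock prices: S_uu = 247.5, S_ud = 123.8, S_dd = 61.88
Terminal payoffs (S − K): max(112.5, 0) = 112.5, max(-11.25, 0) = 0, max(-73.12, 0) = 0
Node u (S = 165): V_u = e^(−0.1)·[0.4736·112.5000 + 0.5264·0.0000] = 48.2058
Node d (S = 82.5): V_d = e^(−0.1)·[0.4736·0.0000 + 0.5264·0.0000] = 0.0000
Node 0 (S = 110): V_0 = e^(−0.1)·[0.4736·48.2058 + 0.5264·0.0000] = 20.6560

20.66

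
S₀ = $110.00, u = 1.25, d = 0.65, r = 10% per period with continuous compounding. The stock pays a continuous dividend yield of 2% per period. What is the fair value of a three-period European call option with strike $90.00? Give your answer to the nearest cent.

$41.82

Per-period risk-free factor R = e^0.1 = 1.1052; dividend-adjusted growth = e^(0.1−0.02) = 1.0833.
Risk-neutral probability p = (1.0833 − 0.65)/(1.25 − 0.65) = 0.4333/0.6000 = 0.7221
Terminal stock prices: S_uuu = 214.8, S_uud = 111.7, S_udd = 58.09, S_ddd = 30.21
Terminal payoffs (S − K): max(124.8, 0) = 124.8, max(21.72, 0) = 21.72, max(-31.91, 0) = 0, max(-59.79, 0) = 0
Node uu (S = 171.9): V_uu = e^(−0.1)·[0.7221·124.8438 + 0.2779·21.7188] = 87.0363
Node ud (S = 89.38): V_ud = e^(−0.1)·[0.7221·21.7188 + 0.2779·0.0000] = 14.1916
Node dd (S = 46.48): V_dd = e^(−0.1)·[0.7221·0.0000 + 0.2779·0.0000] = 0.0000
Node u (S = 137.5): V_u = e^(−0.1)·[0.7221·87.0363 + 0.2779·14.1916] = 60.4395
Node d (S = 71.5): V_d = e^(−0.1)·[0.7221·14.1916 + 0.2779·0.0000] = 9.2731
Node 0 (S = 110): V_0 = e^(−0.1)·[0.7221·60.4395 + 0.2779·9.2731] = 41.8240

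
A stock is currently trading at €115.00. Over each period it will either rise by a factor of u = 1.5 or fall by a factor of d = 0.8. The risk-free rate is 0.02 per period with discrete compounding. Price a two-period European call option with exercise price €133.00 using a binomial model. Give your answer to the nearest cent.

Risk-neutral probability p = (1 + 0.02 − 0.8)/(1.5 − 0.8) = 0.2200/0.7000 = 0.3143
Terminal stock prices: S_uu = 258.8, S_ud = 138, S_dd = 73.6
Terminal payoffs (S − K): max(125.8, 0) = 125.8, max(5, 0) = 5, max(-59.4, 0) = 0
Node u (S = 172.5): V_u = 1/1.02·[0.3143·125.7500 + 0.6857·5.0000] = 42.1078
Node d (S = 92): V_d = 1/1.02·[0.3143·5.0000 + 0.6857·0.0000] = 1.5406
Node 0 (S = 115): V_0 = 1/1.02·[0.3143·42.1078 + 0.6857·1.5406] = 14.0101

€14.01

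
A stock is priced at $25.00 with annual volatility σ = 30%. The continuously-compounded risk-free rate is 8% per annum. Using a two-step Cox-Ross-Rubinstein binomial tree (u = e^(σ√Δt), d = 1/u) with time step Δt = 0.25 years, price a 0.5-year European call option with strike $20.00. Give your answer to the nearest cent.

CRR parameters: u = e^(σ√Δt) = e^(0.3·√0.25) = 1.1618, d = 1/u = 0.8607
Per-period rate: rΔt = 0.08·0.25 = 0.02, so R = e^0.02 = 1.0202
Risk-neutral probability p = (e^0.02 − 0.8607)/(1.1618 − 0.8607) = 0.1595/0.3011 = 0.5297
Terminal stock prices: S_uu = 33.75, S_ud = 25, S_dd = 18.52
Terminal payoffs (S − K): max(13.75, 0) = 13.75, max(5, 0) = 5, max(-1.48, 0) = 0
Node u (S = 29.05): V_u = e^(−0.02)·[0.5297·13.7465 + 0.4703·5.0000] = 9.4419
Node d (S = 21.52): V_d = e^(−0.02)·[0.5297·5.0000 + 0.4703·0.0000] = 2.5958
Node 0 (S = 25): V_0 = e^(−0.02)·[0.5297·9.4419 + 0.4703·2.5958] = 6.0987

$6.10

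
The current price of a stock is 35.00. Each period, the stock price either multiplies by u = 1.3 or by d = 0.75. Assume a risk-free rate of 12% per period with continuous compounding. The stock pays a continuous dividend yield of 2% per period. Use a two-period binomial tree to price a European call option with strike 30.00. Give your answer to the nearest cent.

11.05

Per-period risk-free factor R = e^0.12 = 1.1275; dividend-adjusted growth = e^(0.12−0.02) = 1.1052.
Risk-neutral probability p = (1.1052 − 0.75)/(1.3 − 0.75) = 0.3552/0.5500 = 0.6458
Terminal stock prices: S_uu = 59.15, S_ud = 34.12, S_dd = 19.69
Terminal payoffs (S − K): max(29.15, 0) = 29.15, max(4.125, 0) = 4.125, max(-10.31, 0) = 0
Node u (S = 45.5): V_u = e^(−0.12)·[0.6458·29.1500 + 0.3542·4.1250] = 17.9914
Node d (S = 26.25): V_d = e^(−0.12)·[0.6458·4.1250 + 0.3542·0.0000] = 2.3626
Node 0 (S = 35): V_0 = e^(−0.12)·[0.6458·17.9914 + 0.3542·2.3626] = 11.0467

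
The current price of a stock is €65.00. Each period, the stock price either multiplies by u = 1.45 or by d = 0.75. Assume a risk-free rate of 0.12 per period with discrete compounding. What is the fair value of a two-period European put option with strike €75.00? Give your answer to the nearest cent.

€8.52

Risk-neutral probability p = (1 + 0.12 − 0.75)/(1.45 − 0.75) = 0.3700/0.7000 = 0.5286
Terminal stock prices: S_uu = 136.7, S_ud = 70.69, S_dd = 36.56
Terminal payoffs (K − S): max(-61.66, 0) = 0, max(4.312, 0) = 4.312, max(38.44, 0) = 38.44
Node u (S = 94.25): V_u = 1/1.12·[0.5286·0.0000 + 0.4714·4.3125] = 1.8152
Node d (S = 48.75): V_d = 1/1.12·[0.5286·4.3125 + 0.4714·38.4375] = 18.2143
Node 0 (S = 65): V_0 = 1/1.12·[0.5286·1.8152 + 0.4714·18.2143] = 8.5234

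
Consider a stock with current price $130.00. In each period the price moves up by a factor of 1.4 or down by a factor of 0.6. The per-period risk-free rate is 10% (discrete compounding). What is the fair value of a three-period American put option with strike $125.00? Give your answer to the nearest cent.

Risk-neutral probability p = (1 + 0.1 − 0.6)/(1.4 − 0.6) = 0.5000/0.8000 = 0.6250
Terminal stock prices: S_uuu = 356.7, S_uud = 152.9, S_udd = 65.52, S_ddd = 28.08
Terminal payoffs (K − S): max(-231.7, 0) = 0, max(-27.88, 0) = 0, max(59.48, 0) = 59.48, max(96.92, 0) = 96.92
Node uu (S = 254.8): continuation = 1/1.1·[0.6250·0.0000 + 0.3750·0.0000] = 0.0000; exercise value = 0.0000 ≤ continuation, so V_uu = 0.0000
Node ud (S = 109.2): continuation = 1/1.1·[0.6250·0.0000 + 0.3750·59.4800] = 20.2773; exercise value = 15.8000 ≤ continuation, so V_ud = 20.2773
Node dd (S = 46.8): continuation = 1/1.1·[0.6250·59.4800 + 0.3750·96.9200] = 66.8364; exercise value = 78.2000 > continuation, so V_dd = 78.2000 (exercise)
Node u (S = 182): continuation = 1/1.1·[0.6250·0.0000 + 0.3750·20.2773] = 6.9127; exercise value = 0.0000 ≤ continuation, so V_u = 6.9127
Node d (S = 78): continuation = 1/1.1·[0.6250·20.2773 + 0.3750·78.2000] = 38.1803; exercise value = 47.0000 > continuation, so V_d = 47.0000 (exercise)
Node 0 (S = 130): continuation = 1/1.1·[0.6250·6.9127 + 0.3750·47.0000] = 19.9504; exercise value = 0.0000 ≤ continuation, so V_0 = 19.9504

$19.95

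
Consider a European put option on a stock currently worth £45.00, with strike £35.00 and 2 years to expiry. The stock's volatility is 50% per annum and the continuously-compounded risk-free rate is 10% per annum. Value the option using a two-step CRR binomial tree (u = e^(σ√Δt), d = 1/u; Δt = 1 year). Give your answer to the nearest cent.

CRR parameters: u = e^(σ√Δt) = e^(0.5·√1) = 1.6487, d = 1/u = 0.6065
Per-period rate: rΔt = 0.1·1 = 0.1, so R = e^0.1 = 1.1052
Risk-neutral probability p = (e^0.1 − 0.6065)/(1.6487 − 0.6065) = 0.4986/1.0422 = 0.4785
Terminal stock prices: S_uu = 122.3, S_ud = 45, S_dd = 16.55
Terminal payoffs (K − S): max(-87.32, 0) = 0, max(-10, 0) = 0, max(18.45, 0) = 18.45
Node u (S = 74.19): V_u = e^(−0.1)·[0.4785·0.0000 + 0.5215·0.0000] = 0.0000
Node d (S = 27.29): V_d = e^(−0.1)·[0.4785·0.0000 + 0.5215·18.4454] = 8.7047
Node 0 (S = 45): V_0 = e^(−0.1)·[0.4785·0.0000 + 0.5215·8.7047] = 4.1079

£4.11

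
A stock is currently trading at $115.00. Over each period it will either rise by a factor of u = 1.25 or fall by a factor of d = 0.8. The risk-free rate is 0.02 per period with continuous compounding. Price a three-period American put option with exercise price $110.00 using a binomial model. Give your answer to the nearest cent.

$13.45

Risk-neutral probability p = (e^0.02 − 0.8)/(1.25 − 0.8) = 0.2202/0.4500 = 0.4893
Terminal stock prices: S_uuu = 224.6, S_uud = 143.8, S_udd = 92, S_ddd = 58.88
Terminal payoffs (K − S): max(-114.6, 0) = 0, max(-33.75, 0) = 0, max(18, 0) = 18, max(51.12, 0) = 51.12
Node uu (S = 179.7): continuation = e^(−0.02)·[0.4893·0.0000 + 0.5107·0.0000] = 0.0000; exercise value = 0.0000 ≤ continuation, so V_uu = 0.0000
Node ud (S = 115): continuation = e^(−0.02)·[0.4893·0.0000 + 0.5107·18.0000] = 9.0099; exercise value = 0.0000 ≤ continuation, so V_ud = 9.0099
Node dd (S = 73.6): continuation = e^(−0.02)·[0.4893·18.0000 + 0.5107·51.1200] = 34.2219; exercise value = 36.4000 > continuation, so V_dd = 36.4000 (exercise)
Node u (S = 143.8): continuation = e^(−0.02)·[0.4893·0.0000 + 0.5107·9.0099] = 4.5099; exercise value = 0.0000 ≤ continuation, so V_u = 4.5099
Node d (S = 92): continuation = e^(−0.02)·[0.4893·9.0099 + 0.5107·36.4000] = 22.5417; exercise value = 18.0000 ≤ continuation, so V_d = 22.5417
Node 0 (S = 115): continuation = e^(−0.02)·[0.4893·4.5099 + 0.5107·22.5417] = 13.4465; exercise value = 0.0000 ≤ continuation, so V_0 = 13.4465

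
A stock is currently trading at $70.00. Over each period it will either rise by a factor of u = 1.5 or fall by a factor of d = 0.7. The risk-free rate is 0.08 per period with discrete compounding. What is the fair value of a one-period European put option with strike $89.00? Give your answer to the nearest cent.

$19.44

Risk-neutral probability p = (1 + 0.08 − 0.7)/(1.5 − 0.7) = 0.3800/0.8000 = 0.4750
Terminal stock prices: S_u = 105, S_d = 49
Terminal payoffs (K − S): max(-16, 0) = 0, max(40, 0) = 40
Node 0 (S = 70): V_0 = 1/1.08·[0.4750·0.0000 + 0.5250·40.0000] = 19.4444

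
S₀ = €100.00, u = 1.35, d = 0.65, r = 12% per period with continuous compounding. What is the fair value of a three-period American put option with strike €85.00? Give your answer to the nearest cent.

Risk-neutral probability p = (e^0.12 − 0.65)/(1.35 − 0.65) = 0.4775/0.7000 = 0.6821
Terminal stock prices: S_uuu = 246, S_uud = 118.5, S_udd = 57.04, S_ddd = 27.46
Terminal payoffs (K − S): max(-161, 0) = 0, max(-33.46, 0) = 0, max(27.96, 0) = 27.96, max(57.54, 0) = 57.54
Node uu (S = 182.3): continuation = e^(−0.12)·[0.6821·0.0000 + 0.3179·0.0000] = 0.0000; exercise value = 0.0000 ≤ continuation, so V_uu = 0.0000
Node ud (S = 87.75): continuation = e^(−0.12)·[0.6821·0.0000 + 0.3179·27.9625] = 7.8831; exercise value = 0.0000 ≤ continuation, so V_ud = 7.8831
Node dd (S = 42.25): continuation = e^(−0.12)·[0.6821·27.9625 + 0.3179·57.5375] = 33.1382; exercise value = 42.7500 > continuation, so V_dd = 42.7500 (exercise)
Node u (S = 135): continuation = e^(−0.12)·[0.6821·0.0000 + 0.3179·7.8831] = 2.2224; exercise value = 0.0000 ≤ continuation, so V_u = 2.2224
Node d (S = 65): continuation = e^(−0.12)·[0.6821·7.8831 + 0.3179·42.7500] = 16.8213; exercise value = 20.0000 > continuation, so V_d = 20.0000 (exercise)
Node 0 (S = 100): continuation = e^(−0.12)·[0.6821·2.2224 + 0.3179·20.0000] = 6.9829; exercise value = 0.0000 ≤ continuation, so V_0 = 6.9829

€6.98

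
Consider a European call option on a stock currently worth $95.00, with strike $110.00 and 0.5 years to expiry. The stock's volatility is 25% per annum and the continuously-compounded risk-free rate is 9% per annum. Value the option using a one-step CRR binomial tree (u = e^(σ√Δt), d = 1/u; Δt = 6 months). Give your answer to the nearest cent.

$1.89

CRR parameters: u = e^(σ√Δt) = e^(0.25·√0.5) = 1.1934, d = 1/u = 0.8380
Per-period rate: rΔt = 0.09·0.5 = 0.045, so R = e^0.045 = 1.0460
Risk-neutral probability p = (e^0.045 − 0.8380)/(1.1934 − 0.8380) = 0.2081/0.3554 = 0.5854
Terminal stock prices: S_u = 113.4, S_d = 79.61
Terminal payoffs (S − K): max(3.37, 0) = 3.37, max(-30.39, 0) = 0
Node 0 (S = 95): V_0 = e^(−0.045)·[0.5854·3.3696 + 0.4146·0.0000] = 1.8859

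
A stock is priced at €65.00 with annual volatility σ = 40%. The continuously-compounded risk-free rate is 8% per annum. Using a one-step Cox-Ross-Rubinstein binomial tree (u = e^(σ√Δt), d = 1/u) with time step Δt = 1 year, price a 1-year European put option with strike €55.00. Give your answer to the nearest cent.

€5.25

CRR parameters: u = e^(σ√Δt) = e^(0.4·√1) = 1.4918, d = 1/u = 0.6703
Per-period rate: rΔt = 0.08·1 = 0.08, so R = e^0.08 = 1.0833
Risk-neutral probability p = (e^0.08 − 0.6703)/(1.4918 − 0.6703) = 0.4130/0.8215 = 0.5027
Terminal stock prices: S_u = 96.97, S_d = 43.57
Terminal payoffs (K − S): max(-41.97, 0) = 0, max(11.43, 0) = 11.43
Node 0 (S = 65): V_0 = e^(−0.08)·[0.5027·0.0000 + 0.4973·11.4292] = 5.2468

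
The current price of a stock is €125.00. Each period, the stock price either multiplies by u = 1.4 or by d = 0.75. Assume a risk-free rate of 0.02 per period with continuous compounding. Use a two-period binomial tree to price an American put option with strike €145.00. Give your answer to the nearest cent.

Risk-neutral probability p = (e^0.02 − 0.75)/(1.4 − 0.75) = 0.2702/0.6500 = 0.4157
Terminal stock prices: S_uu = 245, S_ud = 131.2, S_dd = 70.31
Terminal payoffs (K − S): max(-100, 0) = 0, max(13.75, 0) = 13.75, max(74.69, 0) = 74.69
Node u (S = 175): continuation = e^(−0.02)·[0.4157·0.0000 + 0.5843·13.7500] = 7.8751; exercise value = 0.0000 ≤ continuation, so V_u = 7.8751
Node d (S = 93.75): continuation = e^(−0.02)·[0.4157·13.7500 + 0.5843·74.6875] = 48.3788; exercise value = 51.2500 > continuation, so V_d = 51.2500 (exercise)
Node 0 (S = 125): continuation = e^(−0.02)·[0.4157·7.8751 + 0.5843·51.2500] = 32.5615; exercise value = 20.0000 ≤ continuation, so V_0 = 32.5615

€32.56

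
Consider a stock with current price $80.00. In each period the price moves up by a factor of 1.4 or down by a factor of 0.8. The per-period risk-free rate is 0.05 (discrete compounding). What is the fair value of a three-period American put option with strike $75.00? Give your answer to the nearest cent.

$8.16

Risk-neutral probability p = (1 + 0.05 − 0.8)/(1.4 − 0.8) = 0.2500/0.6000 = 0.4167
Terminal stock prices: S_uuu = 219.5, S_uud = 125.4, S_udd = 71.68, S_ddd = 40.96
Terminal payoffs (K − S): max(-144.5, 0) = 0, max(-50.44, 0) = 0, max(3.32, 0) = 3.32, max(34.04, 0) = 34.04
Node uu (S = 156.8): continuation = 1/1.05·[0.4167·0.0000 + 0.5833·0.0000] = 0.0000; exercise value = 0.0000 ≤ continuation, so V_uu = 0.0000
Node ud (S = 89.6): continuation = 1/1.05·[0.4167·0.0000 + 0.5833·3.3200] = 1.8444; exercise value = 0.0000 ≤ continuation, so V_ud = 1.8444
Node dd (S = 51.2): continuation = 1/1.05·[0.4167·3.3200 + 0.5833·34.0400] = 20.2286; exercise value = 23.8000 > continuation, so V_dd = 23.8000 (exercise)
Node u (S = 112): continuation = 1/1.05·[0.4167·0.0000 + 0.5833·1.8444] = 1.0247; exercise value = 0.0000 ≤ continuation, so V_u = 1.0247
Node d (S = 64): continuation = 1/1.05·[0.4167·1.8444 + 0.5833·23.8000] = 13.9541; exercise value = 11.0000 ≤ continuation, so V_d = 13.9541
Node 0 (S = 80): continuation = 1/1.05·[0.4167·1.0247 + 0.5833·13.9541] = 8.1589; exercise value = 0.0000 ≤ continuation, so V_0 = 8.1589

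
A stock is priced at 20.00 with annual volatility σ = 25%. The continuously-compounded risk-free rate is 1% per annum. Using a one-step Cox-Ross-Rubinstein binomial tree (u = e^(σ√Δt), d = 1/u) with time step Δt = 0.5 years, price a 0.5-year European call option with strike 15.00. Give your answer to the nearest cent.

CRR parameters: u = e^(σ√Δt) = e^(0.25·√0.5) = 1.1934, d = 1/u = 0.8380
Per-period rate: rΔt = 0.01·0.5 = 0.005, so R = e^0.005 = 1.0050
Risk-neutral probability p = (e^0.005 − 0.8380)/(1.1934 − 0.8380) = 0.1670/0.3554 = 0.4700
Terminal stock prices: S_u = 23.87, S_d = 16.76
Terminal payoffs (S − K): max(8.867, 0) = 8.867, max(1.759, 0) = 1.759
Node 0 (S = 20): V_0 = e^(−0.005)·[0.4700·8.8673 + 0.5300·1.7593] = 5.0748

5.07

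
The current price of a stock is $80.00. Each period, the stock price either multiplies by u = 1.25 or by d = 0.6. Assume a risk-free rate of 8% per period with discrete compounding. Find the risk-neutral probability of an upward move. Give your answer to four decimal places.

Risk-neutral probability p = (1 + 0.08 − 0.6)/(1.25 − 0.6) = 0.4800/0.6500 = 0.7385

p = 0.7385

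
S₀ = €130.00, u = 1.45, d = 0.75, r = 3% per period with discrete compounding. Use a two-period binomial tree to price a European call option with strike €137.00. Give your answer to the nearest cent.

€22.54

Risk-neutral probability p = (1 + 0.03 − 0.75)/(1.45 − 0.75) = 0.2800/0.7000 = 0.4000
Terminal stock prices: S_uu = 273.3, S_ud = 141.4, S_dd = 73.12
Terminal payoffs (S − K): max(136.3, 0) = 136.3, max(4.375, 0) = 4.375, max(-63.88, 0) = 0
Node u (S = 188.5): V_u = 1/1.03·[0.4000·136.3250 + 0.6000·4.3750] = 55.4903
Node d (S = 97.5): V_d = 1/1.03·[0.4000·4.3750 + 0.6000·0.0000] = 1.6990
Node 0 (S = 130): V_0 = 1/1.03·[0.4000·55.4903 + 0.6000·1.6990] = 22.5394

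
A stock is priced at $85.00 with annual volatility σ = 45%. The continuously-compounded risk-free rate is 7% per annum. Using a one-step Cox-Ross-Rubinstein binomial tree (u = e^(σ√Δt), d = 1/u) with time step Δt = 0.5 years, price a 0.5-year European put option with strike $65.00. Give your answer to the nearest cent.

CRR parameters: u = e^(σ√Δt) = e^(0.45·√0.5) = 1.3746, d = 1/u = 0.7275
Per-period rate: rΔt = 0.07·0.5 = 0.035, so R = e^0.035 = 1.0356
Risk-neutral probability p = (e^0.035 − 0.7275)/(1.3746 − 0.7275) = 0.3082/0.6472 = 0.4762
Terminal stock prices: S_u = 116.8, S_d = 61.83
Terminal payoffs (K − S): max(-51.85, 0) = 0, max(3.166, 0) = 3.166
Node 0 (S = 85): V_0 = e^(−0.035)·[0.4762·0.0000 + 0.5238·3.1660] = 1.6015

$1.60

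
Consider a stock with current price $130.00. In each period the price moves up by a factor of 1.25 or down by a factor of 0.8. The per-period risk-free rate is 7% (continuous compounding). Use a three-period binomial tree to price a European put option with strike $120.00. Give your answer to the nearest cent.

$6.32

Risk-neutral probability p = (e^0.07 − 0.8)/(1.25 − 0.8) = 0.2725/0.4500 = 0.6056
Terminal stock prices: S_uuu = 253.9, S_uud = 162.5, S_udd = 104, S_ddd = 66.56
Terminal payoffs (K − S): max(-133.9, 0) = 0, max(-42.5, 0) = 0, max(16, 0) = 16, max(53.44, 0) = 53.44
Node uu (S = 203.1): V_uu = e^(−0.07)·[0.6056·0.0000 + 0.3944·0.0000] = 0.0000
Node ud (S = 130): V_ud = e^(−0.07)·[0.6056·0.0000 + 0.3944·16.0000] = 5.8842
Node dd (S = 83.2): V_dd = e^(−0.07)·[0.6056·16.0000 + 0.3944·53.4400] = 28.6873
Node u (S = 162.5): V_u = e^(−0.07)·[0.6056·0.0000 + 0.3944·5.8842] = 2.1640
Node d (S = 104): V_d = e^(−0.07)·[0.6056·5.8842 + 0.3944·28.6873] = 13.8724
Node 0 (S = 130): V_0 = e^(−0.07)·[0.6056·2.1640 + 0.3944·13.8724] = 6.3236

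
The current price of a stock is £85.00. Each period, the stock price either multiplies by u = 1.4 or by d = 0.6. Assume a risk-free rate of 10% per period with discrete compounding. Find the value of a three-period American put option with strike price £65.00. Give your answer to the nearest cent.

£6.92

Risk-neutral probability p = (1 + 0.1 − 0.6)/(1.4 − 0.6) = 0.5000/0.8000 = 0.6250
Terminal stock prices: S_uuu = 233.2, S_uud = 99.96, S_udd = 42.84, S_ddd = 18.36
Terminal payoffs (K − S): max(-168.2, 0) = 0, max(-34.96, 0) = 0, max(22.16, 0) = 22.16, max(46.64, 0) = 46.64
Node uu (S = 166.6): continuation = 1/1.1·[0.6250·0.0000 + 0.3750·0.0000] = 0.0000; exercise value = 0.0000 ≤ continuation, so V_uu = 0.0000
Node ud (S = 71.4): continuation = 1/1.1·[0.6250·0.0000 + 0.3750·22.1600] = 7.5545; exercise value = 0.0000 ≤ continuation, so V_ud = 7.5545
Node dd (S = 30.6): continuation = 1/1.1·[0.6250·22.1600 + 0.3750·46.6400] = 28.4909; exercise value = 34.4000 > continuation, so V_dd = 34.4000 (exercise)
Node u (S = 119): continuation = 1/1.1·[0.6250·0.0000 + 0.3750·7.5545] = 2.5754; exercise value = 0.0000 ≤ continuation, so V_u = 2.5754
Node d (S = 51): continuation = 1/1.1·[0.6250·7.5545 + 0.3750·34.4000] = 16.0196; exercise value = 14.0000 ≤ continuation, so V_d = 16.0196
Node 0 (S = 85): continuation = 1/1.1·[0.6250·2.5754 + 0.3750·16.0196] = 6.9245; exercise value = 0.0000 ≤ continuation, so V_0 = 6.9245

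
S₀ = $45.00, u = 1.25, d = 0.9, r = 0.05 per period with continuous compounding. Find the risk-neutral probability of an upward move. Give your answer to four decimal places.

p = 0.4322

Risk-neutral probability p = (e^0.05 − 0.9)/(1.25 − 0.9) = 0.1513/0.3500 = 0.4322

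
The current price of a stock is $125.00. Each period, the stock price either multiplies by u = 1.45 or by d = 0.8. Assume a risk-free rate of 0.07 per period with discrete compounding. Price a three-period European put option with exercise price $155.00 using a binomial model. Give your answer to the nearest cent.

Risk-neutral probability p = (1 + 0.07 − 0.8)/(1.45 − 0.8) = 0.2700/0.6500 = 0.4154
Terminal stock prices: S_uuu = 381.1, S_uud = 210.2, S_udd = 116, S_ddd = 64
Terminal payoffs (K − S): max(-226.1, 0) = 0, max(-55.25, 0) = 0, max(39, 0) = 39, max(91, 0) = 91
Node uu (S = 262.8): V_uu = 1/1.07·[0.4154·0.0000 + 0.5846·0.0000] = 0.0000
Node ud (S = 145): V_ud = 1/1.07·[0.4154·0.0000 + 0.5846·39.0000] = 21.3084
Node dd (S = 80): V_dd = 1/1.07·[0.4154·39.0000 + 0.5846·91.0000] = 64.8598
Node u (S = 181.2): V_u = 1/1.07·[0.4154·0.0000 + 0.5846·21.3084] = 11.6423
Node d (S = 100): V_d = 1/1.07·[0.4154·21.3084 + 0.5846·64.8598] = 43.7096
Node 0 (S = 125): V_0 = 1/1.07·[0.4154·11.6423 + 0.5846·43.7096] = 28.4012

$28.40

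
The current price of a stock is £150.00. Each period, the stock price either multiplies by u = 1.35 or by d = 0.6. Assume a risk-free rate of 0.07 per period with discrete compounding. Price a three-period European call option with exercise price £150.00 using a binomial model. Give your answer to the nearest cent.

Risk-neutral probability p = (1 + 0.07 − 0.6)/(1.35 − 0.6) = 0.4700/0.7500 = 0.6267
Terminal stock prices: S_uuu = 369.1, S_uud = 164, S_udd = 72.9, S_ddd = 32.4
Terminal payoffs (S − K): max(219.1, 0) = 219.1, max(14.03, 0) = 14.03, max(-77.1, 0) = 0, max(-117.6, 0) = 0
Node uu (S = 273.4): V_uu = 1/1.07·[0.6267·219.0563 + 0.3733·14.0250] = 133.1881
Node ud (S = 121.5): V_ud = 1/1.07·[0.6267·14.0250 + 0.3733·0.0000] = 8.2140
Node dd (S = 54): V_dd = 1/1.07·[0.6267·0.0000 + 0.3733·0.0000] = 0.0000
Node u (S = 202.5): V_u = 1/1.07·[0.6267·133.1881 + 0.3733·8.2140] = 80.8702
Node d (S = 90): V_d = 1/1.07·[0.6267·8.2140 + 0.3733·0.0000] = 4.8107
Node 0 (S = 150): V_0 = 1/1.07·[0.6267·80.8702 + 0.3733·4.8107] = 49.0417

£49.04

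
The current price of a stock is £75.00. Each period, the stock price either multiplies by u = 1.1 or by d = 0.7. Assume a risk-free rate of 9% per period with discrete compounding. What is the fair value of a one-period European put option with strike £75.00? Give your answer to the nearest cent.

£0.52

Risk-neutral probability p = (1 + 0.09 − 0.7)/(1.1 − 0.7) = 0.3900/0.4000 = 0.9750
Terminal stock prices: S_u = 82.5, S_d = 52.5
Terminal payoffs (K − S): max(-7.5, 0) = 0, max(22.5, 0) = 22.5
Node 0 (S = 75): V_0 = 1/1.09·[0.9750·0.0000 + 0.0250·22.5000] = 0.5161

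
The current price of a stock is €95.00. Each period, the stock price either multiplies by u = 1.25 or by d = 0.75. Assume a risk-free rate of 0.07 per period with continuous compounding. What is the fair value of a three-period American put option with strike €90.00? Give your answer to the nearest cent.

€7.73

Risk-neutral probability p = (e^0.07 − 0.75)/(1.25 − 0.75) = 0.3225/0.5000 = 0.6450
Terminal stock prices: S_uuu = 185.5, S_uud = 111.3, S_udd = 66.8, S_ddd = 40.08
Terminal payoffs (K − S): max(-95.55, 0) = 0, max(-21.33, 0) = 0, max(23.2, 0) = 23.2, max(49.92, 0) = 49.92
Node uu (S = 148.4): continuation = e^(−0.07)·[0.6450·0.0000 + 0.3550·0.0000] = 0.0000; exercise value = 0.0000 ≤ continuation, so V_uu = 0.0000
Node ud (S = 89.06): continuation = e^(−0.07)·[0.6450·0.0000 + 0.3550·23.2031] = 7.6799; exercise value = 0.9375 ≤ continuation, so V_ud = 7.6799
Node dd (S = 53.44): continuation = e^(−0.07)·[0.6450·23.2031 + 0.3550·49.9219] = 30.4779; exercise value = 36.5625 > continuation, so V_dd = 36.5625 (exercise)
Node u (S = 118.8): continuation = e^(−0.07)·[0.6450·0.0000 + 0.3550·7.6799] = 2.5419; exercise value = 0.0000 ≤ continuation, so V_u = 2.5419
Node d (S = 71.25): continuation = e^(−0.07)·[0.6450·7.6799 + 0.3550·36.5625] = 16.7204; exercise value = 18.7500 > continuation, so V_d = 18.7500 (exercise)
Node 0 (S = 95): continuation = e^(−0.07)·[0.6450·2.5419 + 0.3550·18.7500] = 7.7347; exercise value = 0.0000 ≤ continuation, so V_0 = 7.7347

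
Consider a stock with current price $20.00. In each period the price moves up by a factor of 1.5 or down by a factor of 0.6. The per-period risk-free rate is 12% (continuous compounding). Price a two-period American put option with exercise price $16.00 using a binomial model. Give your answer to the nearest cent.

$1.47

Risk-neutral probability p = (e^0.12 − 0.6)/(1.5 − 0.6) = 0.5275/0.9000 = 0.5861
Terminal stock prices: S_uu = 45, S_ud = 18, S_dd = 7.2
Terminal payoffs (K − S): max(-29, 0) = 0, max(-2, 0) = 0, max(8.8, 0) = 8.8
Node u (S = 30): continuation = e^(−0.12)·[0.5861·0.0000 + 0.4139·0.0000] = 0.0000; exercise value = 0.0000 ≤ continuation, so V_u = 0.0000
Node d (S = 12): continuation = e^(−0.12)·[0.5861·0.0000 + 0.4139·8.8000] = 3.2304; exercise value = 4.0000 > continuation, so V_d = 4.0000 (exercise)
Node 0 (S = 20): continuation = e^(−0.12)·[0.5861·0.0000 + 0.4139·4.0000] = 1.4684; exercise value = 0.0000 ≤ continuation, so V_0 = 1.4684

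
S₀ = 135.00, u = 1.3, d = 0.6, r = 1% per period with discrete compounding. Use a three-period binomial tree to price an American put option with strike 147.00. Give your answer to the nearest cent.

Risk-neutral probability p = (1 + 0.01 − 0.6)/(1.3 − 0.6) = 0.4100/0.7000 = 0.5857
Terminal stock prices: S_uuu = 296.6, S_uud = 136.9, S_udd = 63.18, S_ddd = 29.16
Terminal payoffs (K − S): max(-149.6, 0) = 0, max(10.11, 0) = 10.11, max(83.82, 0) = 83.82, max(117.8, 0) = 117.8
Node uu (S = 228.2): continuation = 1/1.01·[0.5857·0.0000 + 0.4143·10.1100] = 4.1470; exercise value = 0.0000 ≤ continuation, so V_uu = 4.1470
Node ud (S = 105.3): continuation = 1/1.01·[0.5857·10.1100 + 0.4143·83.8200] = 40.2446; exercise value = 41.7000 > continuation, so V_ud = 41.7000 (exercise)
Node dd (S = 48.6): continuation = 1/1.01·[0.5857·83.8200 + 0.4143·117.8400] = 96.9446; exercise value = 98.4000 > continuation, so V_dd = 98.4000 (exercise)
Node u (S = 175.5): continuation = 1/1.01·[0.5857·4.1470 + 0.4143·41.7000] = 19.5096; exercise value = 0.0000 ≤ continuation, so V_u = 19.5096
Node d (S = 81): continuation = 1/1.01·[0.5857·41.7000 + 0.4143·98.4000] = 64.5446; exercise value = 66.0000 > continuation, so V_d = 66.0000 (exercise)
Node 0 (S = 135): continuation = 1/1.01·[0.5857·19.5096 + 0.4143·66.0000] = 38.3860; exercise value = 12.0000 ≤ continuation, so V_0 = 38.3860

38.39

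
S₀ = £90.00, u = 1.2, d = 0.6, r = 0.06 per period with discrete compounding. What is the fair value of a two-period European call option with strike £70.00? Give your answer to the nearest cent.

£31.18

Risk-neutral probability p = (1 + 0.06 − 0.6)/(1.2 − 0.6) = 0.4600/0.6000 = 0.7667
Terminal stock prices: S_uu = 129.6, S_ud = 64.8, S_dd = 32.4
Terminal payoffs (S − K): max(59.6, 0) = 59.6, max(-5.2, 0) = 0, max(-37.6, 0) = 0
Node u (S = 108): V_u = 1/1.06·[0.7667·59.6000 + 0.2333·0.0000] = 43.1069
Node d (S = 54): V_d = 1/1.06·[0.7667·0.0000 + 0.2333·0.0000] = 0.0000
Node 0 (S = 90): V_0 = 1/1.06·[0.7667·43.1069 + 0.2333·0.0000] = 31.1780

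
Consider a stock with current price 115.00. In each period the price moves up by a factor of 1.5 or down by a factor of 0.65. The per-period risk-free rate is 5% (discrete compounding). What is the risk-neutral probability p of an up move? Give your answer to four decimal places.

p = 0.4706

Risk-neutral probability p = (1 + 0.05 − 0.65)/(1.5 − 0.65) = 0.4000/0.8500 = 0.4706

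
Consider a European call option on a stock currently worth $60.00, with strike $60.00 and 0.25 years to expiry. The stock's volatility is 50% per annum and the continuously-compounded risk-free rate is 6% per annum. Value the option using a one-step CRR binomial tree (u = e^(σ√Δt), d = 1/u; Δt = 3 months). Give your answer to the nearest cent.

CRR parameters: u = e^(σ√Δt) = e^(0.5·√0.25) = 1.2840, d = 1/u = 0.7788
Per-period rate: rΔt = 0.06·0.25 = 0.015, so R = e^0.015 = 1.0151
Risk-neutral probability p = (e^0.015 − 0.7788)/(1.2840 − 0.7788) = 0.2363/0.5052 = 0.4677
Terminal stock prices: S_u = 77.04, S_d = 46.73
Terminal payoffs (S − K): max(17.04, 0) = 17.04, max(-13.27, 0) = 0
Node 0 (S = 60): V_0 = e^(−0.015)·[0.4677·17.0415 + 0.5323·0.0000] = 7.8523

$7.85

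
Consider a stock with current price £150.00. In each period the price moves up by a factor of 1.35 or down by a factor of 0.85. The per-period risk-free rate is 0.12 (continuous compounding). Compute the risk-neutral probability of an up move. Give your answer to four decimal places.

p = 0.5550

Risk-neutral probability p = (e^0.12 − 0.85)/(1.35 − 0.85) = 0.2775/0.5000 = 0.5550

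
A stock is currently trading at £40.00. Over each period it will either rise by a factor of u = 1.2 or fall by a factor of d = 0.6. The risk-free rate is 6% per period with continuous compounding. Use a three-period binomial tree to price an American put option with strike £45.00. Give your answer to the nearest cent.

£8.29

Risk-neutral probability p = (e^0.06 − 0.6)/(1.2 − 0.6) = 0.4618/0.6000 = 0.7697
Terminal stock prices: S_uuu = 69.12, S_uud = 34.56, S_udd = 17.28, S_ddd = 8.64
Terminal payoffs (K − S): max(-24.12, 0) = 0, max(10.44, 0) = 10.44, max(27.72, 0) = 27.72, max(36.36, 0) = 36.36
Node uu (S = 57.6): continuation = e^(−0.06)·[0.7697·0.0000 + 0.2303·10.4400] = 2.2640; exercise value = 0.0000 ≤ continuation, so V_uu = 2.2640
Node ud (S = 28.8): continuation = e^(−0.06)·[0.7697·10.4400 + 0.2303·27.7200] = 13.5794; exercise value = 16.2000 > continuation, so V_ud = 16.2000 (exercise)
Node dd (S = 14.4): continuation = e^(−0.06)·[0.7697·27.7200 + 0.2303·36.3600] = 27.9794; exercise value = 30.6000 > continuation, so V_dd = 30.6000 (exercise)
Node u (S = 48): continuation = e^(−0.06)·[0.7697·2.2640 + 0.2303·16.2000] = 5.1544; exercise value = 0.0000 ≤ continuation, so V_u = 5.1544
Node d (S = 24): continuation = e^(−0.06)·[0.7697·16.2000 + 0.2303·30.6000] = 18.3794; exercise value = 21.0000 > continuation, so V_d = 21.0000 (exercise)
Node 0 (S = 40): continuation = e^(−0.06)·[0.7697·5.1544 + 0.2303·21.0000] = 8.2905; exercise value = 5.0000 ≤ continuation, so V_0 = 8.2905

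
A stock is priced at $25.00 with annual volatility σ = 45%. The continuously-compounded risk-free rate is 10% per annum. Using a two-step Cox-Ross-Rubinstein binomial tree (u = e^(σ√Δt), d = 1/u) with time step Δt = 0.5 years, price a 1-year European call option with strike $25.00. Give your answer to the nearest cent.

$5.04

CRR parameters: u = e^(σ√Δt) = e^(0.45·√0.5) = 1.3746, d = 1/u = 0.7275
Per-period rate: rΔt = 0.1·0.5 = 0.05, so R = e^0.05 = 1.0513
Risk-neutral probability p = (e^0.05 − 0.7275)/(1.3746 − 0.7275) = 0.3238/0.6472 = 0.5003
Terminal stock prices: S_uu = 47.24, S_ud = 25, S_dd = 13.23
Terminal payoffs (S − K): max(22.24, 0) = 22.24, max(0, 0) = 0, max(-11.77, 0) = 0
Node u (S = 34.37): V_u = e^(−0.05)·[0.5003·22.2415 + 0.4997·0.0000] = 10.5855
Node d (S = 18.19): V_d = e^(−0.05)·[0.5003·0.0000 + 0.4997·0.0000] = 0.0000
Node 0 (S = 25): V_0 = e^(−0.05)·[0.5003·10.5855 + 0.4997·0.0000] = 5.0380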